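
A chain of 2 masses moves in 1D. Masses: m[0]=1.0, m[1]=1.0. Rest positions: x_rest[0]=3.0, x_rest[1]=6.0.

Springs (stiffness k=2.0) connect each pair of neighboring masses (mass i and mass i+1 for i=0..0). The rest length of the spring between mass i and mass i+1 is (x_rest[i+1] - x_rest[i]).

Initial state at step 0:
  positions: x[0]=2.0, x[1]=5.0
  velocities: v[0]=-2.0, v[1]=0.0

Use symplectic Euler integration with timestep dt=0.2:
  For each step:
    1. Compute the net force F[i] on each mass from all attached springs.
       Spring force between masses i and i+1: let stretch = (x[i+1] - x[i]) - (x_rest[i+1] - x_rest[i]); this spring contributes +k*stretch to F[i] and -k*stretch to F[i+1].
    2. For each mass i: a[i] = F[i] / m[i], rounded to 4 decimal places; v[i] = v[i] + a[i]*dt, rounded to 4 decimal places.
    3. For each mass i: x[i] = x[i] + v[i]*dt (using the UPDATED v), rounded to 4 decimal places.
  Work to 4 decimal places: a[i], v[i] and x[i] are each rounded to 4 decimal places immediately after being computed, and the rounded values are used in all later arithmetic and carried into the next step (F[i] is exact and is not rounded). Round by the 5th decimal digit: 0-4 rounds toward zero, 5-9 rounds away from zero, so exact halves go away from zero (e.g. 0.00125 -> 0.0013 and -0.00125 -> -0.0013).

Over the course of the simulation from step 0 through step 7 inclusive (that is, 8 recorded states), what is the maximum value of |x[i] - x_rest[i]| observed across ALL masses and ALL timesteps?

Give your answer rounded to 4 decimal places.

Step 0: x=[2.0000 5.0000] v=[-2.0000 0.0000]
Step 1: x=[1.6000 5.0000] v=[-2.0000 0.0000]
Step 2: x=[1.2320 4.9680] v=[-1.8400 -0.1600]
Step 3: x=[0.9229 4.8771] v=[-1.5456 -0.4544]
Step 4: x=[0.6901 4.7099] v=[-1.1639 -0.8361]
Step 5: x=[0.5389 4.4611] v=[-0.7560 -1.2440]
Step 6: x=[0.4615 4.1385] v=[-0.3871 -1.6129]
Step 7: x=[0.4382 3.7618] v=[-0.1163 -1.8837]
Max displacement = 2.5618

Answer: 2.5618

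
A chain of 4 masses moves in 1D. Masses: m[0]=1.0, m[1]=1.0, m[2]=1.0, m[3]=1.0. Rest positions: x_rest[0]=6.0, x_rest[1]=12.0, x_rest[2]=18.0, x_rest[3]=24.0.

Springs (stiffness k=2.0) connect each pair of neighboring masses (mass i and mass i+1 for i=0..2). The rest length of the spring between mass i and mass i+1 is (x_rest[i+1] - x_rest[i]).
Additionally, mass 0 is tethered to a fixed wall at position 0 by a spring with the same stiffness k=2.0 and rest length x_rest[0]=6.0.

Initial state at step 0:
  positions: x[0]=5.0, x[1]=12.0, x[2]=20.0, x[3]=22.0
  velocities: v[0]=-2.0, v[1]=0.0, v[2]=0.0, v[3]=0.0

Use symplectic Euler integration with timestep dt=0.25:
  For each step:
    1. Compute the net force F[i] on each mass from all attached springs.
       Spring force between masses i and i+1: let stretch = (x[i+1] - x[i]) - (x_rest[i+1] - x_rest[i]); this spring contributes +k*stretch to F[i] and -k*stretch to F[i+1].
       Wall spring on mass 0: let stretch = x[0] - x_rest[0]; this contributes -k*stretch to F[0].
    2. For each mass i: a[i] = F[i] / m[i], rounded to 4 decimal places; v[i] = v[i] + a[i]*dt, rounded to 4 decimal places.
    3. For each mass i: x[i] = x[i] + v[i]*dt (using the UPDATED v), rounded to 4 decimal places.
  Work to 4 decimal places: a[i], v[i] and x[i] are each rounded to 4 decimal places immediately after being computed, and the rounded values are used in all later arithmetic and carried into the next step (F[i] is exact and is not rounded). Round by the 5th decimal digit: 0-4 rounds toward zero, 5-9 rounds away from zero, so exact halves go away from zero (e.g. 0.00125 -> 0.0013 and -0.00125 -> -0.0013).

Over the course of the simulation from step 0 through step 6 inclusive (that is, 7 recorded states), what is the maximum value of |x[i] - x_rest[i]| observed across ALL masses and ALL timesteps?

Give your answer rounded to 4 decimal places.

Answer: 2.4865

Derivation:
Step 0: x=[5.0000 12.0000 20.0000 22.0000] v=[-2.0000 0.0000 0.0000 0.0000]
Step 1: x=[4.7500 12.1250 19.2500 22.5000] v=[-1.0000 0.5000 -3.0000 2.0000]
Step 2: x=[4.8281 12.2188 18.0156 23.3438] v=[0.3125 0.3750 -4.9375 3.3750]
Step 3: x=[5.2266 12.1133 16.7227 24.2715] v=[1.5938 -0.4220 -5.1718 3.7109]
Step 4: x=[5.8326 11.7231 15.7972 25.0056] v=[2.4239 -1.5607 -3.7021 2.9365]
Step 5: x=[6.4458 11.1059 15.5135 25.3387] v=[2.4529 -2.4689 -1.1350 1.3323]
Step 6: x=[6.8358 10.4571 15.9070 25.1936] v=[1.5601 -2.5952 1.5738 -0.5803]
Max displacement = 2.4865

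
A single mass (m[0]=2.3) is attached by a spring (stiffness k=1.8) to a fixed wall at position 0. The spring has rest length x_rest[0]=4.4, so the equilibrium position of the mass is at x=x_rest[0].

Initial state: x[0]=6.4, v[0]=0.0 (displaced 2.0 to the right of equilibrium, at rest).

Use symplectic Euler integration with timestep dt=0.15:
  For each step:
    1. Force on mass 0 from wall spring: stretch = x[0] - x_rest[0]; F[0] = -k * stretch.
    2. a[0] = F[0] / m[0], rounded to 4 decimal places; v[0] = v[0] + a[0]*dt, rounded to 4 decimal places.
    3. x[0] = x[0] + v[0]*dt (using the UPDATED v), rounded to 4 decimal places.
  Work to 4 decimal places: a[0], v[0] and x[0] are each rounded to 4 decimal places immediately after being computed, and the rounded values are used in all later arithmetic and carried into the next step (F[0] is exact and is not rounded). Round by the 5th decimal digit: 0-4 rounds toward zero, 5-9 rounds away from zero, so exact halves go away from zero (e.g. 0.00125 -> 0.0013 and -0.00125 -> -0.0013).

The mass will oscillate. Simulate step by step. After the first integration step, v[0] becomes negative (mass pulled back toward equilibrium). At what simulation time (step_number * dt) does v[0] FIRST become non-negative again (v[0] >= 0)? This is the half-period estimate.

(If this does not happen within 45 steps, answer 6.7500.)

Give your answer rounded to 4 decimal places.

Answer: 3.6000

Derivation:
Step 0: x=[6.4000] v=[0.0000]
Step 1: x=[6.3648] v=[-0.2348]
Step 2: x=[6.2950] v=[-0.4655]
Step 3: x=[6.1918] v=[-0.6880]
Step 4: x=[6.0571] v=[-0.8983]
Step 5: x=[5.8932] v=[-1.0928]
Step 6: x=[5.7030] v=[-1.2681]
Step 7: x=[5.4898] v=[-1.4211]
Step 8: x=[5.2575] v=[-1.5490]
Step 9: x=[5.0100] v=[-1.6497]
Step 10: x=[4.7518] v=[-1.7213]
Step 11: x=[4.4874] v=[-1.7626]
Step 12: x=[4.2215] v=[-1.7729]
Step 13: x=[3.9587] v=[-1.7519]
Step 14: x=[3.7037] v=[-1.7001]
Step 15: x=[3.4609] v=[-1.6184]
Step 16: x=[3.2347] v=[-1.5082]
Step 17: x=[3.0290] v=[-1.3714]
Step 18: x=[2.8474] v=[-1.2105]
Step 19: x=[2.6932] v=[-1.0282]
Step 20: x=[2.5690] v=[-0.8278]
Step 21: x=[2.4771] v=[-0.6129]
Step 22: x=[2.4190] v=[-0.3872]
Step 23: x=[2.3958] v=[-0.1547]
Step 24: x=[2.4079] v=[0.0806]
First v>=0 after going negative at step 24, time=3.6000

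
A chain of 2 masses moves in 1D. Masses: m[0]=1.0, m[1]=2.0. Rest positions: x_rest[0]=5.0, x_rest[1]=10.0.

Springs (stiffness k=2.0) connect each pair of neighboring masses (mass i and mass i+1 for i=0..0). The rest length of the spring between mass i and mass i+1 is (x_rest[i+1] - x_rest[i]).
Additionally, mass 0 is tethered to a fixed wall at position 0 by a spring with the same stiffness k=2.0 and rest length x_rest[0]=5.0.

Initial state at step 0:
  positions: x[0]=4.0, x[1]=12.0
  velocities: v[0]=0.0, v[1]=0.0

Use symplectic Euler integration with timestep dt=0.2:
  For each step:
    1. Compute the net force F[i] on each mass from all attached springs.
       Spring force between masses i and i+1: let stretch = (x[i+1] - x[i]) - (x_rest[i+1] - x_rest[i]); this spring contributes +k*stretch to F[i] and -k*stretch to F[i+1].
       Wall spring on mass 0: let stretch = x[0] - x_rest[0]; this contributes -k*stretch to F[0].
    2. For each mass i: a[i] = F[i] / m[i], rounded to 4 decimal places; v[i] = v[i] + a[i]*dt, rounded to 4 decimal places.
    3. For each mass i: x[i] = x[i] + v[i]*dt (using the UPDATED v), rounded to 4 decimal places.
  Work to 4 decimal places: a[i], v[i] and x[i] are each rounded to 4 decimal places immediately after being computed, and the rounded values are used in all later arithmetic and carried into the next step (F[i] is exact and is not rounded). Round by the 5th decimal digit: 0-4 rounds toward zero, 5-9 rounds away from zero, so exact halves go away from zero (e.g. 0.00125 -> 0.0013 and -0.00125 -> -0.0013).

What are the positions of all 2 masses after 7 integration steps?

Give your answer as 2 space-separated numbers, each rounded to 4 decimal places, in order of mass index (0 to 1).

Answer: 7.3260 10.2866

Derivation:
Step 0: x=[4.0000 12.0000] v=[0.0000 0.0000]
Step 1: x=[4.3200 11.8800] v=[1.6000 -0.6000]
Step 2: x=[4.8992 11.6576] v=[2.8960 -1.1120]
Step 3: x=[5.6271 11.3649] v=[3.6397 -1.4637]
Step 4: x=[6.3639 11.0426] v=[3.6840 -1.6113]
Step 5: x=[6.9659 10.7332] v=[3.0099 -1.5470]
Step 6: x=[7.3120 10.4731] v=[1.7305 -1.3005]
Step 7: x=[7.3260 10.2866] v=[0.0701 -0.9327]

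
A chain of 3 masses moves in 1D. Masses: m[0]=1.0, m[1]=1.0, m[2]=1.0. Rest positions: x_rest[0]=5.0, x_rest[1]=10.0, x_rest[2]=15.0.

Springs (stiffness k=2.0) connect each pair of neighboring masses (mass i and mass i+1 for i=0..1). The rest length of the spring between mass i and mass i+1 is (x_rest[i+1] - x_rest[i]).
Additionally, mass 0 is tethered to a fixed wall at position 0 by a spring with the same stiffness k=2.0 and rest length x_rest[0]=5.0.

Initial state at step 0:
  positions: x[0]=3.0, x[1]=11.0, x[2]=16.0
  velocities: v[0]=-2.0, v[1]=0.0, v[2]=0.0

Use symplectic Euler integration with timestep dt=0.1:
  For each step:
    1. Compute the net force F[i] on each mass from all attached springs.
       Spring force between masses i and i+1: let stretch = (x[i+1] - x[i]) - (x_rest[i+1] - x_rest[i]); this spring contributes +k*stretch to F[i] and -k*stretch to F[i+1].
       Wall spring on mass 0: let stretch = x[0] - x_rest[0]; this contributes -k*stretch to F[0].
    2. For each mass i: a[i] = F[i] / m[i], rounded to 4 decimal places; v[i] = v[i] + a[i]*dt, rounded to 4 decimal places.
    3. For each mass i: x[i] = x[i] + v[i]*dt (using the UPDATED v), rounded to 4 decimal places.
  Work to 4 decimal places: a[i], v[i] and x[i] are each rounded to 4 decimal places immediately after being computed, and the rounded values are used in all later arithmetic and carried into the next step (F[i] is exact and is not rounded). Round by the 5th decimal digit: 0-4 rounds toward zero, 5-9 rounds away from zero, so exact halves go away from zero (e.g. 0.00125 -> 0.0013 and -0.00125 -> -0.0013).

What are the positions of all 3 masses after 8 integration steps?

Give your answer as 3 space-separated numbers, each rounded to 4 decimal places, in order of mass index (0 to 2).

Answer: 4.6145 9.3709 15.7781

Derivation:
Step 0: x=[3.0000 11.0000 16.0000] v=[-2.0000 0.0000 0.0000]
Step 1: x=[2.9000 10.9400 16.0000] v=[-1.0000 -0.6000 0.0000]
Step 2: x=[2.9028 10.8204 15.9988] v=[0.0280 -1.1960 -0.0120]
Step 3: x=[3.0059 10.6460 15.9940] v=[1.0310 -1.7438 -0.0477]
Step 4: x=[3.2017 10.4258 15.9823] v=[1.9578 -2.2022 -0.1173]
Step 5: x=[3.4779 10.1722 15.9594] v=[2.7623 -2.5357 -0.2286]
Step 6: x=[3.8185 9.9005 15.9208] v=[3.4056 -2.7171 -0.3860]
Step 7: x=[4.2043 9.6276 15.8618] v=[3.8583 -2.7294 -0.5901]
Step 8: x=[4.6145 9.3709 15.7781] v=[4.1021 -2.5672 -0.8369]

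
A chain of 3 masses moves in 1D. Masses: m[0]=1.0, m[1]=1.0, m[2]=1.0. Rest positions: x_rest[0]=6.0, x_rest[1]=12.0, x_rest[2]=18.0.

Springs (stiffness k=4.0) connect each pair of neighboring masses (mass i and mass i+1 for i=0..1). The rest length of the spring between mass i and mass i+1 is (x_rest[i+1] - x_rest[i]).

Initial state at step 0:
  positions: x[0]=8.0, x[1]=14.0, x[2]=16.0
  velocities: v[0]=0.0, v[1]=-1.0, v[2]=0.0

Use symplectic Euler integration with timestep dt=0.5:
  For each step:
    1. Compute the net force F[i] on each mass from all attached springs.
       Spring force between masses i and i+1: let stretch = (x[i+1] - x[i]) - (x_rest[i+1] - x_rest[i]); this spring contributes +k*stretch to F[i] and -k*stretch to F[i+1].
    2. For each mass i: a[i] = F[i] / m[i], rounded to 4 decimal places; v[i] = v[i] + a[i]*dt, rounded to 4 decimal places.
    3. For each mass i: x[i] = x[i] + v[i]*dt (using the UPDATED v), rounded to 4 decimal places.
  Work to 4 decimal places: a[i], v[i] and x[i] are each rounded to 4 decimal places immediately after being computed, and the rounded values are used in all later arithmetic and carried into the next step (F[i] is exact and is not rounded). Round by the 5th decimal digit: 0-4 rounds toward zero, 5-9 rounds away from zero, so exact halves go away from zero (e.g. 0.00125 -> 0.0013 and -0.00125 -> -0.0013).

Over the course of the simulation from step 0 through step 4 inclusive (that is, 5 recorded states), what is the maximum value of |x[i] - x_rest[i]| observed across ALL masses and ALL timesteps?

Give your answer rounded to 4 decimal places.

Answer: 3.0000

Derivation:
Step 0: x=[8.0000 14.0000 16.0000] v=[0.0000 -1.0000 0.0000]
Step 1: x=[8.0000 9.5000 20.0000] v=[0.0000 -9.0000 8.0000]
Step 2: x=[3.5000 14.0000 19.5000] v=[-9.0000 9.0000 -1.0000]
Step 3: x=[3.5000 13.5000 19.5000] v=[0.0000 -1.0000 0.0000]
Step 4: x=[7.5000 9.0000 19.5000] v=[8.0000 -9.0000 0.0000]
Max displacement = 3.0000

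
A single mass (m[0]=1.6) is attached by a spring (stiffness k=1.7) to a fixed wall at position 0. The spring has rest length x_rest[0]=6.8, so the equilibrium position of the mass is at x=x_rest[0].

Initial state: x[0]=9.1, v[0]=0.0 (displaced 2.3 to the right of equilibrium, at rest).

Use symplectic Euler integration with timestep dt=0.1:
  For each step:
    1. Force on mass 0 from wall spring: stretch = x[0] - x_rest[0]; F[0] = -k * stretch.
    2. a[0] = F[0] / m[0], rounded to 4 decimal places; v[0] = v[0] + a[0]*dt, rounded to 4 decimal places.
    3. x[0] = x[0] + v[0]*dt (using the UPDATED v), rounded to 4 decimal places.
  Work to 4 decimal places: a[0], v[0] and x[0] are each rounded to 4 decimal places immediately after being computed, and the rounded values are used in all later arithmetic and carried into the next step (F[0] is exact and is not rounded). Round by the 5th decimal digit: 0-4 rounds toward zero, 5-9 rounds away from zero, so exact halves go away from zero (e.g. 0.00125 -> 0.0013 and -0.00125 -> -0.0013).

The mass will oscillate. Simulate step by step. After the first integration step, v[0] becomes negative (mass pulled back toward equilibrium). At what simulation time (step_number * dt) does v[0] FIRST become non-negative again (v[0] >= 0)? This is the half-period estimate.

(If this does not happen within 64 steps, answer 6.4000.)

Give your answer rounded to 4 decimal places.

Step 0: x=[9.1000] v=[0.0000]
Step 1: x=[9.0756] v=[-0.2444]
Step 2: x=[9.0270] v=[-0.4862]
Step 3: x=[8.9547] v=[-0.7228]
Step 4: x=[8.8595] v=[-0.9517]
Step 5: x=[8.7425] v=[-1.1705]
Step 6: x=[8.6048] v=[-1.3769]
Step 7: x=[8.4479] v=[-1.5687]
Step 8: x=[8.2735] v=[-1.7438]
Step 9: x=[8.0835] v=[-1.9004]
Step 10: x=[7.8798] v=[-2.0368]
Step 11: x=[7.6647] v=[-2.1515]
Step 12: x=[7.4404] v=[-2.2434]
Step 13: x=[7.2093] v=[-2.3114]
Step 14: x=[6.9738] v=[-2.3549]
Step 15: x=[6.7365] v=[-2.3734]
Step 16: x=[6.4998] v=[-2.3667]
Step 17: x=[6.2663] v=[-2.3348]
Step 18: x=[6.0385] v=[-2.2781]
Step 19: x=[5.8188] v=[-2.1972]
Step 20: x=[5.6095] v=[-2.0930]
Step 21: x=[5.4129] v=[-1.9665]
Step 22: x=[5.2310] v=[-1.8191]
Step 23: x=[5.0658] v=[-1.6524]
Step 24: x=[4.9190] v=[-1.4681]
Step 25: x=[4.7922] v=[-1.2682]
Step 26: x=[4.6867] v=[-1.0549]
Step 27: x=[4.6037] v=[-0.8304]
Step 28: x=[4.5440] v=[-0.5970]
Step 29: x=[4.5083] v=[-0.3573]
Step 30: x=[4.4969] v=[-0.1138]
Step 31: x=[4.5100] v=[0.1309]
First v>=0 after going negative at step 31, time=3.1000

Answer: 3.1000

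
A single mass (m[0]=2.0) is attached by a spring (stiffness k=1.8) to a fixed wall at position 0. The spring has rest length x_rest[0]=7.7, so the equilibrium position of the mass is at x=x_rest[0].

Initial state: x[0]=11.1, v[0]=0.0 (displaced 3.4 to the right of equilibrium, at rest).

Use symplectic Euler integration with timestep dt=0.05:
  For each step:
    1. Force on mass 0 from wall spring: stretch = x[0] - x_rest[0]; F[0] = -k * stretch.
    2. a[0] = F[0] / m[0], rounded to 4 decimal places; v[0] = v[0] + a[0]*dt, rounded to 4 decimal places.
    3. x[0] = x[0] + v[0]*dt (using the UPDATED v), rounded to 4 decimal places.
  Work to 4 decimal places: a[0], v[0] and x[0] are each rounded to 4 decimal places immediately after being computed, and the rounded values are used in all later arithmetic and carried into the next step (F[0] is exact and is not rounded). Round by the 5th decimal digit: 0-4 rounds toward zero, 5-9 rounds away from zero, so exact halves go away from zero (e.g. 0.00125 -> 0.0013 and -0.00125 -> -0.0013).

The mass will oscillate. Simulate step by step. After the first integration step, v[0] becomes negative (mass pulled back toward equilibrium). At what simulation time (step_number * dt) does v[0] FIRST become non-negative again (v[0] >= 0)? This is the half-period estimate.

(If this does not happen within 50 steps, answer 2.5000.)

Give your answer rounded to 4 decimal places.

Step 0: x=[11.1000] v=[0.0000]
Step 1: x=[11.0924] v=[-0.1530]
Step 2: x=[11.0771] v=[-0.3057]
Step 3: x=[11.0542] v=[-0.4577]
Step 4: x=[11.0238] v=[-0.6086]
Step 5: x=[10.9859] v=[-0.7582]
Step 6: x=[10.9406] v=[-0.9061]
Step 7: x=[10.8880] v=[-1.0519]
Step 8: x=[10.8282] v=[-1.1954]
Step 9: x=[10.7614] v=[-1.3362]
Step 10: x=[10.6877] v=[-1.4740]
Step 11: x=[10.6073] v=[-1.6084]
Step 12: x=[10.5203] v=[-1.7392]
Step 13: x=[10.4270] v=[-1.8661]
Step 14: x=[10.3276] v=[-1.9888]
Step 15: x=[10.2223] v=[-2.1070]
Step 16: x=[10.1113] v=[-2.2205]
Step 17: x=[9.9949] v=[-2.3290]
Step 18: x=[9.8733] v=[-2.4323]
Step 19: x=[9.7468] v=[-2.5301]
Step 20: x=[9.6157] v=[-2.6222]
Step 21: x=[9.4803] v=[-2.7084]
Step 22: x=[9.3409] v=[-2.7885]
Step 23: x=[9.1978] v=[-2.8623]
Step 24: x=[9.0513] v=[-2.9297]
Step 25: x=[8.9018] v=[-2.9905]
Step 26: x=[8.7496] v=[-3.0446]
Step 27: x=[8.5950] v=[-3.0918]
Step 28: x=[8.4384] v=[-3.1321]
Step 29: x=[8.2801] v=[-3.1653]
Step 30: x=[8.1205] v=[-3.1914]
Step 31: x=[7.9600] v=[-3.2103]
Step 32: x=[7.7989] v=[-3.2220]
Step 33: x=[7.6376] v=[-3.2265]
Step 34: x=[7.4764] v=[-3.2237]
Step 35: x=[7.3157] v=[-3.2136]
Step 36: x=[7.1559] v=[-3.1963]
Step 37: x=[6.9973] v=[-3.1718]
Step 38: x=[6.8403] v=[-3.1402]
Step 39: x=[6.6852] v=[-3.1015]
Step 40: x=[6.5324] v=[-3.0558]
Step 41: x=[6.3822] v=[-3.0033]
Step 42: x=[6.2350] v=[-2.9440]
Step 43: x=[6.0911] v=[-2.8781]
Step 44: x=[5.9508] v=[-2.8057]
Step 45: x=[5.8145] v=[-2.7270]
Step 46: x=[5.6824] v=[-2.6422]
Step 47: x=[5.5548] v=[-2.5514]
Step 48: x=[5.4321] v=[-2.4549]
Step 49: x=[5.3145] v=[-2.3528]
Step 50: x=[5.2022] v=[-2.2455]
v[0] did not become non-negative within 50 steps; using fallback time=2.5000

Answer: 2.5000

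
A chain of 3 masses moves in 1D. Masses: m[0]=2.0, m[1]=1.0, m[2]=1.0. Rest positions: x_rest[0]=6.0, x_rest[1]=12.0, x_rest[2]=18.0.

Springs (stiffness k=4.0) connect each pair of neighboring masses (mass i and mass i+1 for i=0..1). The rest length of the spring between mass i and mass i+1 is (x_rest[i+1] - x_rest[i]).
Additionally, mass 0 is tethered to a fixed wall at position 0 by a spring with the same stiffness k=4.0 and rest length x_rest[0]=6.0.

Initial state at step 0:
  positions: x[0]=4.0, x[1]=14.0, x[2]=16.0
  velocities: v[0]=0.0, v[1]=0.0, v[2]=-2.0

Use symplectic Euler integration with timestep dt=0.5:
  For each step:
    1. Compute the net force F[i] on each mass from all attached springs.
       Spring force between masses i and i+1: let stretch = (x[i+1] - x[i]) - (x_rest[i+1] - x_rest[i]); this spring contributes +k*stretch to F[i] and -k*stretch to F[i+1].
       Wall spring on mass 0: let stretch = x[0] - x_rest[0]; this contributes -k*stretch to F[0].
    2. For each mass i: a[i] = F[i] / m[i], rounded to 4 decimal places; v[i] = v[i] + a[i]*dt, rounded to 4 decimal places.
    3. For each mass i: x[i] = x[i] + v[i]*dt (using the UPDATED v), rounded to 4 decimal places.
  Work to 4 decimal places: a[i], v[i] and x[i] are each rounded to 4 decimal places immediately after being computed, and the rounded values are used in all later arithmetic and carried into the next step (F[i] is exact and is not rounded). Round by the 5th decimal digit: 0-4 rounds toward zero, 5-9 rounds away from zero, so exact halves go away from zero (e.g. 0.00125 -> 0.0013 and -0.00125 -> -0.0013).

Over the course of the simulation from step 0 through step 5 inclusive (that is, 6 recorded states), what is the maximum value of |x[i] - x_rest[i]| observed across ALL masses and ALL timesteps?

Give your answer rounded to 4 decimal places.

Step 0: x=[4.0000 14.0000 16.0000] v=[0.0000 0.0000 -2.0000]
Step 1: x=[7.0000 6.0000 19.0000] v=[6.0000 -16.0000 6.0000]
Step 2: x=[6.0000 12.0000 15.0000] v=[-2.0000 12.0000 -8.0000]
Step 3: x=[5.0000 15.0000 14.0000] v=[-2.0000 6.0000 -2.0000]
Step 4: x=[6.5000 7.0000 20.0000] v=[3.0000 -16.0000 12.0000]
Step 5: x=[5.0000 11.5000 19.0000] v=[-3.0000 9.0000 -2.0000]
Max displacement = 6.0000

Answer: 6.0000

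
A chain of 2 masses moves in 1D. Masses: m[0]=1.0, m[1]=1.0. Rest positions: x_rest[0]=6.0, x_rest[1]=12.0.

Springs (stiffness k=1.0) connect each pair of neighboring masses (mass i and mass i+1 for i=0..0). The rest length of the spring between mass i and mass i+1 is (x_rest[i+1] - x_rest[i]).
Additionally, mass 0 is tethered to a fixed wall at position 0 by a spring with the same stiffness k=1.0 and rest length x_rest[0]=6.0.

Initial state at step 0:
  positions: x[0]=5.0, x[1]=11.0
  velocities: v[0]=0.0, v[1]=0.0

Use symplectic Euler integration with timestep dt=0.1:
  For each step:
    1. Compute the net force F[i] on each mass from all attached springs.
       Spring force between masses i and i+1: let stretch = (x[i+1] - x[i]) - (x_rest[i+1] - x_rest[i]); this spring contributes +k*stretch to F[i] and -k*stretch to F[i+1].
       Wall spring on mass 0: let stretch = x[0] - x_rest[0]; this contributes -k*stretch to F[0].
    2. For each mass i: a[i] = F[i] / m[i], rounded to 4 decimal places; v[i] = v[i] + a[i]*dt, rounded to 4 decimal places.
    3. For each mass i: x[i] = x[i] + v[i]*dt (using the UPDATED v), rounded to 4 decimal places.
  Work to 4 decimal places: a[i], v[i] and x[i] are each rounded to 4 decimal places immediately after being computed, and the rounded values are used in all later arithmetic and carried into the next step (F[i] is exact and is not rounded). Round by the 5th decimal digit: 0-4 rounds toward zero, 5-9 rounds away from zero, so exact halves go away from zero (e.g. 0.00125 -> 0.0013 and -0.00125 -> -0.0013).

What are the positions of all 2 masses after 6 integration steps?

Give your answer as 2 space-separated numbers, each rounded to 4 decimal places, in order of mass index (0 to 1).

Answer: 5.1964 11.0069

Derivation:
Step 0: x=[5.0000 11.0000] v=[0.0000 0.0000]
Step 1: x=[5.0100 11.0000] v=[0.1000 0.0000]
Step 2: x=[5.0298 11.0001] v=[0.1980 0.0010]
Step 3: x=[5.0590 11.0005] v=[0.2921 0.0040]
Step 4: x=[5.0970 11.0015] v=[0.3804 0.0099]
Step 5: x=[5.1431 11.0035] v=[0.4612 0.0195]
Step 6: x=[5.1964 11.0069] v=[0.5329 0.0335]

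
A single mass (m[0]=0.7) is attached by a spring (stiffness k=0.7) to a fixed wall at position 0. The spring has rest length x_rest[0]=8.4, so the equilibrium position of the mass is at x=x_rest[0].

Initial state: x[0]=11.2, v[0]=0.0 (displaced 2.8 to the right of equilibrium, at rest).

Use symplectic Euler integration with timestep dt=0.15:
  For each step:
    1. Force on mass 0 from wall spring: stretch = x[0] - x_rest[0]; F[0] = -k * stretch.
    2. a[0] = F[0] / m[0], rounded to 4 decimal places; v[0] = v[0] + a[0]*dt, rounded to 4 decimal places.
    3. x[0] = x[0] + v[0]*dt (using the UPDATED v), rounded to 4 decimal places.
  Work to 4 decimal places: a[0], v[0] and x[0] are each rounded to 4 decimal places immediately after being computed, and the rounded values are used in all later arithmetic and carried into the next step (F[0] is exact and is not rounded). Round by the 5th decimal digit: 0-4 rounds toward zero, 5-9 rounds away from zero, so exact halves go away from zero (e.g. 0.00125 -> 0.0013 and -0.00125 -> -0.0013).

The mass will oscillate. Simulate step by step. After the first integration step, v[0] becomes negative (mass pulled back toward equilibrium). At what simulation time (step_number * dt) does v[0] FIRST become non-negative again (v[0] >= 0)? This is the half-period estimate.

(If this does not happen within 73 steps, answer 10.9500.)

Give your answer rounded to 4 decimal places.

Answer: 3.1500

Derivation:
Step 0: x=[11.2000] v=[0.0000]
Step 1: x=[11.1370] v=[-0.4200]
Step 2: x=[11.0124] v=[-0.8306]
Step 3: x=[10.8290] v=[-1.2225]
Step 4: x=[10.5910] v=[-1.5869]
Step 5: x=[10.3037] v=[-1.9156]
Step 6: x=[9.9735] v=[-2.2012]
Step 7: x=[9.6079] v=[-2.4372]
Step 8: x=[9.2151] v=[-2.6184]
Step 9: x=[8.8040] v=[-2.7407]
Step 10: x=[8.3838] v=[-2.8013]
Step 11: x=[7.9640] v=[-2.7989]
Step 12: x=[7.5540] v=[-2.7335]
Step 13: x=[7.1630] v=[-2.6066]
Step 14: x=[6.7998] v=[-2.4211]
Step 15: x=[6.4726] v=[-2.1811]
Step 16: x=[6.1888] v=[-1.8920]
Step 17: x=[5.9548] v=[-1.5603]
Step 18: x=[5.7758] v=[-1.1935]
Step 19: x=[5.6558] v=[-0.7999]
Step 20: x=[5.5976] v=[-0.3883]
Step 21: x=[5.6024] v=[0.0321]
First v>=0 after going negative at step 21, time=3.1500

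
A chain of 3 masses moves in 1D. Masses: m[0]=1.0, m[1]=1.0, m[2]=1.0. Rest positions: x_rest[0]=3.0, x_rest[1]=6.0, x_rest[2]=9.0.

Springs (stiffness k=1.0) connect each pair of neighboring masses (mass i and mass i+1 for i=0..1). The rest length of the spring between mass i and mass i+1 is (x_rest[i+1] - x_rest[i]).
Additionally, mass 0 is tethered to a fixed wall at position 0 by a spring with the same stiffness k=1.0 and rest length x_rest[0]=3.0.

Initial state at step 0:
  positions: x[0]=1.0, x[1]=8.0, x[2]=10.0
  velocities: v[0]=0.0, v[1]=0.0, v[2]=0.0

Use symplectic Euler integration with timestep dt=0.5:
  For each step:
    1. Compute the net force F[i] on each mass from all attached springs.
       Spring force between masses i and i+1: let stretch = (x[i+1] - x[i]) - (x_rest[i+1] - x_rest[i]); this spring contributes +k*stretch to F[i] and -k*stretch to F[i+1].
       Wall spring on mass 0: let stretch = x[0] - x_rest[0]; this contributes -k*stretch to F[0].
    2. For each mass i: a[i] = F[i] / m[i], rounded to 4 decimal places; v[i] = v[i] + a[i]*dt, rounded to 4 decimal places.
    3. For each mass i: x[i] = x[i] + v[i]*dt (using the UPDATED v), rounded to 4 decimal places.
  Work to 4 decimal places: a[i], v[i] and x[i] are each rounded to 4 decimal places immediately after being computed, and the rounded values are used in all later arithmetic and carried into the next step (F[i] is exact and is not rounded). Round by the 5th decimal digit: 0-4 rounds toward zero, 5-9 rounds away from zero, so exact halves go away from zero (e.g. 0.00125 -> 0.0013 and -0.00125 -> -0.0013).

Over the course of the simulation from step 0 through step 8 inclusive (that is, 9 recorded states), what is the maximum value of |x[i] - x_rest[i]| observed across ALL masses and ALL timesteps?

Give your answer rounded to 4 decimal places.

Step 0: x=[1.0000 8.0000 10.0000] v=[0.0000 0.0000 0.0000]
Step 1: x=[2.5000 6.7500 10.2500] v=[3.0000 -2.5000 0.5000]
Step 2: x=[4.4375 5.3125 10.3750] v=[3.8750 -2.8750 0.2500]
Step 3: x=[5.4844 4.9219 9.9844] v=[2.0938 -0.7813 -0.7813]
Step 4: x=[5.0196 5.9375 9.0781] v=[-0.9297 2.0312 -1.8126]
Step 5: x=[3.5293 7.5088 8.1367] v=[-2.9806 3.1426 -1.8829]
Step 6: x=[2.1516 8.2422 7.7883] v=[-2.7555 1.4668 -0.6969]
Step 7: x=[1.7586 7.3395 8.3034] v=[-0.7860 -1.8055 1.0301]
Step 8: x=[2.3212 5.2825 9.3275] v=[1.1252 -4.1140 2.0482]
Max displacement = 2.4844

Answer: 2.4844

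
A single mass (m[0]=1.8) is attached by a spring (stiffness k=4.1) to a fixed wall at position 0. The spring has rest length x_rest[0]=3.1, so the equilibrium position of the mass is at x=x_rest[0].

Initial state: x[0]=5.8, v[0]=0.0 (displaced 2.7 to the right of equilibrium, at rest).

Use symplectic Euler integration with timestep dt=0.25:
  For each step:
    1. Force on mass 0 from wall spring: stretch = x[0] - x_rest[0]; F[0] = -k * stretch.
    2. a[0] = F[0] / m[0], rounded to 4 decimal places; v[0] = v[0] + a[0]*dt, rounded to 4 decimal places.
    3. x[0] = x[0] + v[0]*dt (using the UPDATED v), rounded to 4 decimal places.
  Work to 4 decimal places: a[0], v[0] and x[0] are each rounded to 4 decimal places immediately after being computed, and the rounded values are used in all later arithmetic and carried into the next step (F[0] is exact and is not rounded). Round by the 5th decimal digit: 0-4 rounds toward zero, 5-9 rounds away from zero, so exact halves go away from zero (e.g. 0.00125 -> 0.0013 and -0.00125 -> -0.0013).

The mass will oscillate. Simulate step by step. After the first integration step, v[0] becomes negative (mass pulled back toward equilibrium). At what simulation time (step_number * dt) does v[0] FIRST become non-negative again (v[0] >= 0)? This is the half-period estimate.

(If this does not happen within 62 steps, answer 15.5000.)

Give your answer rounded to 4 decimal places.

Step 0: x=[5.8000] v=[0.0000]
Step 1: x=[5.4156] v=[-1.5375]
Step 2: x=[4.7016] v=[-2.8561]
Step 3: x=[3.7596] v=[-3.7681]
Step 4: x=[2.7237] v=[-4.1437]
Step 5: x=[1.7414] v=[-3.9294]
Step 6: x=[0.9525] v=[-3.1558]
Step 7: x=[0.4693] v=[-1.9329]
Step 8: x=[0.3606] v=[-0.4349]
Step 9: x=[0.6419] v=[1.1250]
First v>=0 after going negative at step 9, time=2.2500

Answer: 2.2500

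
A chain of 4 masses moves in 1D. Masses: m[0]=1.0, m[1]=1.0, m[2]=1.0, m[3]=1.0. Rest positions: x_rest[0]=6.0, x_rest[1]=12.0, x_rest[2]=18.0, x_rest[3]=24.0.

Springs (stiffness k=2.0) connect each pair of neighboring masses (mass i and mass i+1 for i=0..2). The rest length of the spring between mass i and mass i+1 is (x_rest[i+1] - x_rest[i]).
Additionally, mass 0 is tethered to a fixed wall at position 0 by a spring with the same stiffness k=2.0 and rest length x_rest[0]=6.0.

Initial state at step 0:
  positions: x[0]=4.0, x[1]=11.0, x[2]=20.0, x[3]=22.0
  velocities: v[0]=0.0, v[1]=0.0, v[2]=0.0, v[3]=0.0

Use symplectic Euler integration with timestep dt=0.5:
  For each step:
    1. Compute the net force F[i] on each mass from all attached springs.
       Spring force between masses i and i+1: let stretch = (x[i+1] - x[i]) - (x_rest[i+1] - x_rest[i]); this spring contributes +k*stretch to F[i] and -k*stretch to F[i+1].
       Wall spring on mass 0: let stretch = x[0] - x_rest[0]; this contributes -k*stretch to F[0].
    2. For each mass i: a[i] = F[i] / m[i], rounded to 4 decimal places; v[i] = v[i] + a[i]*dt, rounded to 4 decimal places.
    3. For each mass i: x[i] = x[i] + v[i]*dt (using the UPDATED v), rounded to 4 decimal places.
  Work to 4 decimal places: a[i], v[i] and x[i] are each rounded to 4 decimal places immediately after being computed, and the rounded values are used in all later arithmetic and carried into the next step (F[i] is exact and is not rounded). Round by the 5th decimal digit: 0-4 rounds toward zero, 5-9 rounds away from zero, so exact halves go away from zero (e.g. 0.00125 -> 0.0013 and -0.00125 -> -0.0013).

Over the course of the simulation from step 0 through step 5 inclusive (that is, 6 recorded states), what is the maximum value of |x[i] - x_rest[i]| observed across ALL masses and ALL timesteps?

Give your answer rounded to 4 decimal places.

Step 0: x=[4.0000 11.0000 20.0000 22.0000] v=[0.0000 0.0000 0.0000 0.0000]
Step 1: x=[5.5000 12.0000 16.5000 24.0000] v=[3.0000 2.0000 -7.0000 4.0000]
Step 2: x=[7.5000 12.0000 14.5000 25.2500] v=[4.0000 0.0000 -4.0000 2.5000]
Step 3: x=[8.0000 11.0000 16.6250 24.1250] v=[1.0000 -2.0000 4.2500 -2.2500]
Step 4: x=[6.0000 11.3125 19.6875 22.2500] v=[-4.0000 0.6250 6.1250 -3.7500]
Step 5: x=[3.6563 13.1563 19.8438 22.0938] v=[-4.6875 3.6875 0.3125 -0.3125]
Max displacement = 3.5000

Answer: 3.5000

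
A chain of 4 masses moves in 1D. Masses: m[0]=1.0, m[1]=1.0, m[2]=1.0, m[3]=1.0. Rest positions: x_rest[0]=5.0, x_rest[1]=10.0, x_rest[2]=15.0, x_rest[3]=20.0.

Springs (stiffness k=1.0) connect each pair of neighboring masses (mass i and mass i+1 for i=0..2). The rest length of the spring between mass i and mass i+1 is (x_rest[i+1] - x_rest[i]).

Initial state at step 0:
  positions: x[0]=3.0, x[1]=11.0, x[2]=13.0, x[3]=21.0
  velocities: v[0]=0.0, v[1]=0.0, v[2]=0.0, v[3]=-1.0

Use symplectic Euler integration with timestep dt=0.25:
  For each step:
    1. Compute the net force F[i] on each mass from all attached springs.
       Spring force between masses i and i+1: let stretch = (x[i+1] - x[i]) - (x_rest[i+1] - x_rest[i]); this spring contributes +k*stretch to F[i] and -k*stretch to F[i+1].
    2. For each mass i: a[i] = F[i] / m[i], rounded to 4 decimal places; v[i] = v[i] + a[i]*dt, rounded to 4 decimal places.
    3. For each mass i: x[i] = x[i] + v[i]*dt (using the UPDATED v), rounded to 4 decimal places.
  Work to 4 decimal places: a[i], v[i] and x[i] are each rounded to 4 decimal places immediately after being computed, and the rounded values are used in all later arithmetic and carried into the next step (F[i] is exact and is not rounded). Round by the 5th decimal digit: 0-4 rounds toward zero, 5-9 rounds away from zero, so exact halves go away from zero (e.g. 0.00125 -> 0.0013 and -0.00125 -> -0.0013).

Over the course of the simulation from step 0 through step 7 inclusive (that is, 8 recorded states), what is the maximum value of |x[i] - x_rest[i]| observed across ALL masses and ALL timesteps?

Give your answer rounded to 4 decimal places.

Step 0: x=[3.0000 11.0000 13.0000 21.0000] v=[0.0000 0.0000 0.0000 -1.0000]
Step 1: x=[3.1875 10.6250 13.3750 20.5625] v=[0.7500 -1.5000 1.5000 -1.7500]
Step 2: x=[3.5274 9.9570 14.0274 19.9883] v=[1.3594 -2.6719 2.6094 -2.2969]
Step 3: x=[3.9566 9.1416 14.7979 19.3540] v=[1.7168 -3.2617 3.0820 -2.5371]
Step 4: x=[4.3974 8.3556 15.4997 18.7475] v=[1.7631 -3.1439 2.8070 -2.4261]
Step 5: x=[4.7731 7.7688 15.9579 18.2505] v=[1.5027 -2.3474 1.8329 -1.9881]
Step 6: x=[5.0235 7.5065 16.0476 17.9227] v=[1.0016 -1.0491 0.3588 -1.3113]
Step 7: x=[5.1166 7.6229 15.7207 17.7902] v=[0.3724 0.4654 -1.3077 -0.5301]
Max displacement = 2.4935

Answer: 2.4935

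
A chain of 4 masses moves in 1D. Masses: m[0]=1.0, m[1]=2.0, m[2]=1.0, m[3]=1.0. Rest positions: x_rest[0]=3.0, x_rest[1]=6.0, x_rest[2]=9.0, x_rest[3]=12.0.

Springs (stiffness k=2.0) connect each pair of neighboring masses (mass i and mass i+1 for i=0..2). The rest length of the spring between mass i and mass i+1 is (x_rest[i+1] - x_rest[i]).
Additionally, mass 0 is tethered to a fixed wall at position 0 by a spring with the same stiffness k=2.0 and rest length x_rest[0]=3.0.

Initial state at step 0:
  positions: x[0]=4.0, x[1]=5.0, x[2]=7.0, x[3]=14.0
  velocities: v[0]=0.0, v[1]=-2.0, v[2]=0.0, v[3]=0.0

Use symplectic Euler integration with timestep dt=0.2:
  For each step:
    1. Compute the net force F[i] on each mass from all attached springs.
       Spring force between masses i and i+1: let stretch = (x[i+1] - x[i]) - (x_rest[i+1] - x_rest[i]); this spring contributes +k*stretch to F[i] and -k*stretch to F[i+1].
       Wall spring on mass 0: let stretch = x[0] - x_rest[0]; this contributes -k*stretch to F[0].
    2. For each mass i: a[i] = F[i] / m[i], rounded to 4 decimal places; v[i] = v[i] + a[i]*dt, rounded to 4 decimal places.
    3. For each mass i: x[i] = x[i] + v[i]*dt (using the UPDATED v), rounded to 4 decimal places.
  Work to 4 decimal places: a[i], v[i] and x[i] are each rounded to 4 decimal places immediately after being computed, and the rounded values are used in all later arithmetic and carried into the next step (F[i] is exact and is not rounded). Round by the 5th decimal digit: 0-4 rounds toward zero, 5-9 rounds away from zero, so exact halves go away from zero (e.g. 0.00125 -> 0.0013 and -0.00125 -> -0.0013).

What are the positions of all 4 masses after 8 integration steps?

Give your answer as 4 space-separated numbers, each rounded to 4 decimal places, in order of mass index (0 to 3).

Answer: 0.3175 4.9333 8.8402 9.8936

Derivation:
Step 0: x=[4.0000 5.0000 7.0000 14.0000] v=[0.0000 -2.0000 0.0000 0.0000]
Step 1: x=[3.7600 4.6400 7.4000 13.6800] v=[-1.2000 -1.8000 2.0000 -1.6000]
Step 2: x=[3.2896 4.3552 8.0816 13.0976] v=[-2.3520 -1.4240 3.4080 -2.9120]
Step 3: x=[2.6413 4.1768 8.8664 12.3539] v=[-3.2416 -0.8918 3.9238 -3.7184]
Step 4: x=[1.9045 4.1246 9.5550 11.5712] v=[-3.6839 -0.2610 3.4430 -3.9134]
Step 5: x=[1.1930 4.2008 9.9705 10.8672] v=[-3.5577 0.3811 2.0773 -3.5199]
Step 6: x=[0.6266 4.3875 9.9961 10.3315] v=[-2.8318 0.9335 0.1281 -2.6786]
Step 7: x=[0.3110 4.6481 9.5999 10.0089] v=[-1.5781 1.3030 -1.9812 -1.6128]
Step 8: x=[0.3175 4.9333 8.8402 9.8936] v=[0.0323 1.4259 -3.7983 -0.5764]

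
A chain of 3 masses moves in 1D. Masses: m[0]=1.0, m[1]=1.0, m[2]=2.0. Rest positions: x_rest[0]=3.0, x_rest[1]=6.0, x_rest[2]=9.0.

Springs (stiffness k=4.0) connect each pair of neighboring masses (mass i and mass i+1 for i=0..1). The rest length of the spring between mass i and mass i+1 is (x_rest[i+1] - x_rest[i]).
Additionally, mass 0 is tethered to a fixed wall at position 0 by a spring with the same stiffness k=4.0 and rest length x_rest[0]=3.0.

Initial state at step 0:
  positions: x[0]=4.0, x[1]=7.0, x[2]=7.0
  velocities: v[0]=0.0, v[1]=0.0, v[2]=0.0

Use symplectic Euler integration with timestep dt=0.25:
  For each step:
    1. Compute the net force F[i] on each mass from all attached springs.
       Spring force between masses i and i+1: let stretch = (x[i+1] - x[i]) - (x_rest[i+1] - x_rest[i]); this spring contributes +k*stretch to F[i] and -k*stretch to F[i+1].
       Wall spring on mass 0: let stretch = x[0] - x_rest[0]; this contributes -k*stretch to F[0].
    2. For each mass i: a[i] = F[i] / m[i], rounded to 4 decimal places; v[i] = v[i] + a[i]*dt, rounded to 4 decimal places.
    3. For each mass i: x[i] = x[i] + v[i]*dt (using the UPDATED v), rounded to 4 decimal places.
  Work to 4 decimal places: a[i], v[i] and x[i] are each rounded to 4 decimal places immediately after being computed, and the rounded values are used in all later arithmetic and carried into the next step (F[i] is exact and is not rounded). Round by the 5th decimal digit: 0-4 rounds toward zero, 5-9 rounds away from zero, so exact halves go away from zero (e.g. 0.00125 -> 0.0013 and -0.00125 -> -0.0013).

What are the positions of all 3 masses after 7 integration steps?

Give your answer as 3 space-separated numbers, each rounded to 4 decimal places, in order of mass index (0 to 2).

Step 0: x=[4.0000 7.0000 7.0000] v=[0.0000 0.0000 0.0000]
Step 1: x=[3.7500 6.2500 7.3750] v=[-1.0000 -3.0000 1.5000]
Step 2: x=[3.1875 5.1563 7.9844] v=[-2.2500 -4.3750 2.4375]
Step 3: x=[2.3203 4.2774 8.6153] v=[-3.4687 -3.5157 2.5235]
Step 4: x=[1.3623 3.9937 9.0790] v=[-3.8319 -1.1349 1.8546]
Step 5: x=[0.7216 4.3235 9.2820] v=[-2.5628 1.3190 0.8120]
Step 6: x=[0.8010 4.9924 9.2402] v=[0.3175 2.6756 -0.1673]
Step 7: x=[1.7280 5.6754 9.0424] v=[3.7079 2.7320 -0.7912]

Answer: 1.7280 5.6754 9.0424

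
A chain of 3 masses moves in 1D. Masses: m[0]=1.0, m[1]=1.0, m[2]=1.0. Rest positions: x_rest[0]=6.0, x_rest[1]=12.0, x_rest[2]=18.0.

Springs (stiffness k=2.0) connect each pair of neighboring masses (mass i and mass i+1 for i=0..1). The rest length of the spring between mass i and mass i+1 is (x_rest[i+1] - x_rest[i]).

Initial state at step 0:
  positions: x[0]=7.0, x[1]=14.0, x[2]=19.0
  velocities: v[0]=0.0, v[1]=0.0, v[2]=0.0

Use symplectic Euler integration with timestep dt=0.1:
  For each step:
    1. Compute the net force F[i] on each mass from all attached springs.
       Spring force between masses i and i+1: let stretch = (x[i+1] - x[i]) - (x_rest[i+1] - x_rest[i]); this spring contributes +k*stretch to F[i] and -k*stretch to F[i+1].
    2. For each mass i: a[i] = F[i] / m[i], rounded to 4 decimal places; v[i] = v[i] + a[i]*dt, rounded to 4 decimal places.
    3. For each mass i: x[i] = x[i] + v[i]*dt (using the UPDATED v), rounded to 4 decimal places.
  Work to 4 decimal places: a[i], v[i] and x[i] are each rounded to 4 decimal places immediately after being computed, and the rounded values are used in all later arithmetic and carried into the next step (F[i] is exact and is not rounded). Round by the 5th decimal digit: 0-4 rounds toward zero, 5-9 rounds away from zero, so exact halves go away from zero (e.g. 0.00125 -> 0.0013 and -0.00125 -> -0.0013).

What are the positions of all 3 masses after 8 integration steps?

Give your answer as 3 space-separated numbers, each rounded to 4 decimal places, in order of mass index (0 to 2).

Answer: 7.4993 13.0017 19.4993

Derivation:
Step 0: x=[7.0000 14.0000 19.0000] v=[0.0000 0.0000 0.0000]
Step 1: x=[7.0200 13.9600 19.0200] v=[0.2000 -0.4000 0.2000]
Step 2: x=[7.0588 13.8824 19.0588] v=[0.3880 -0.7760 0.3880]
Step 3: x=[7.1141 13.7719 19.1141] v=[0.5527 -1.1054 0.5527]
Step 4: x=[7.1825 13.6351 19.1825] v=[0.6843 -1.3685 0.6843]
Step 5: x=[7.2600 13.4802 19.2600] v=[0.7748 -1.5495 0.7748]
Step 6: x=[7.3419 13.3164 19.3419] v=[0.8188 -1.6376 0.8188]
Step 7: x=[7.4233 13.1537 19.4233] v=[0.8137 -1.6274 0.8137]
Step 8: x=[7.4993 13.0017 19.4993] v=[0.7598 -1.5196 0.7598]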